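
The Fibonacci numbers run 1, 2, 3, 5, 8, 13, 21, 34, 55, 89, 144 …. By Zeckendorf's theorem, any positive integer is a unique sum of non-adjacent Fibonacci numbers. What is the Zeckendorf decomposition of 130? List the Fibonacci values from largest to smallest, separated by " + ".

89 + 34 + 5 + 2

Greedy algorithm:
subtract 89 from 130: 41 remains
subtract 34 from 41: 7 remains
subtract 5 from 7: 2 remains
subtract 2 from 2: 0 remains
So 130 = 89 + 34 + 5 + 2, with no two terms consecutive in the sequence.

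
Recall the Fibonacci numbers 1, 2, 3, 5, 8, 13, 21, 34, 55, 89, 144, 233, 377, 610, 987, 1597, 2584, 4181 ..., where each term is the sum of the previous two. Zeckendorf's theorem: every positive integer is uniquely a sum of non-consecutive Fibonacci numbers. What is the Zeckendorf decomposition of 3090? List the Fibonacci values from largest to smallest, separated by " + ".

Greedily peel off the largest Fibonacci term at each step:
subtract 2584 from 3090: 506 remains
subtract 377 from 506: 129 remains
subtract 89 from 129: 40 remains
subtract 34 from 40: 6 remains
subtract 5 from 6: 1 remains
subtract 1 from 1: 0 remains
So 3090 = 2584 + 377 + 89 + 34 + 5 + 1, with no two terms consecutive in the sequence.

2584 + 377 + 89 + 34 + 5 + 1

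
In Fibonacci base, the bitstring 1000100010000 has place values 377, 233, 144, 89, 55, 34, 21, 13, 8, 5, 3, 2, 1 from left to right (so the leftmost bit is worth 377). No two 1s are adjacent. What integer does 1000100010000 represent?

Summing the place values of the 1 bits: 377 + 55 + 8 = 440.

440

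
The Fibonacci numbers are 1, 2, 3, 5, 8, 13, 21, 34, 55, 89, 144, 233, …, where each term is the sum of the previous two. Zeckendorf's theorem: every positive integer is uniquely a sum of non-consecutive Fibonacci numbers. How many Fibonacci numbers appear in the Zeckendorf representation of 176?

take 144 (≤ 176); 176 − 144 = 32
take 21 (≤ 32); 32 − 21 = 11
take 8 (≤ 11); 11 − 8 = 3
take 3 (≤ 3); 3 − 3 = 0
176 = 144 + 21 + 8 + 3, which has 4 terms.

4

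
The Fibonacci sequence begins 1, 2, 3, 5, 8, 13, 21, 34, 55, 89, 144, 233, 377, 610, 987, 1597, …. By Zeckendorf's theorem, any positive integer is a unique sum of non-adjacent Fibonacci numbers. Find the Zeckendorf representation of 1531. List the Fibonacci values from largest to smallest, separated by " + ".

987 + 377 + 144 + 21 + 2

subtract 987 from 1531: 544 remains
subtract 377 from 544: 167 remains
subtract 144 from 167: 23 remains
subtract 21 from 23: 2 remains
subtract 2 from 2: 0 remains
So 1531 = 987 + 377 + 144 + 21 + 2, with no two terms consecutive in the sequence.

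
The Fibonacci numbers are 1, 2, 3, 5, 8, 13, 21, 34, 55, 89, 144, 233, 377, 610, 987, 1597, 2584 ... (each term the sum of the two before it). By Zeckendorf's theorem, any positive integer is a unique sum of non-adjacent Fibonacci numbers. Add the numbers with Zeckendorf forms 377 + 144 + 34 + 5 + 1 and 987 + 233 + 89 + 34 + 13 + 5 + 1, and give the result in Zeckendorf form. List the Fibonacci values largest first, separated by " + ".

1597 + 233 + 89 + 3 + 1

The two numbers are 561 and 1362, so their sum is 1923.
Greedy algorithm:
take 1597 (≤ 1923); 1923 − 1597 = 326
take 233 (≤ 326); 326 − 233 = 93
take 89 (≤ 93); 93 − 89 = 4
take 3 (≤ 4); 4 − 3 = 1
take 1 (≤ 1); 1 − 1 = 0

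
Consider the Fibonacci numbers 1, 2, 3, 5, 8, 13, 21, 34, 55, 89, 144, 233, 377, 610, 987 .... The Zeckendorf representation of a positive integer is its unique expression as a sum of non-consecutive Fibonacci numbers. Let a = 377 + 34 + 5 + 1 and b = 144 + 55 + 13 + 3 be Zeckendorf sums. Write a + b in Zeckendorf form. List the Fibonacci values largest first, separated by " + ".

The two numbers are 417 and 215, so their sum is 632.
Greedy algorithm:
largest Fibonacci ≤ 632 is 610; 632 − 610 = 22
largest Fibonacci ≤ 22 is 21; 22 − 21 = 1
largest Fibonacci ≤ 1 is 1; 1 − 1 = 0

610 + 21 + 1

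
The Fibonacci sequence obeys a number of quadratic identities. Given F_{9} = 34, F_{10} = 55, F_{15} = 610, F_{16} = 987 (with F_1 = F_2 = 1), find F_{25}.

By the addition formula F_{m+n} = F_m F_{n+1} + F_{m−1} F_n with m=10, n=15: F_{25} = 55·987 + 34·610 = 54285 + 20740 = 75025.

75025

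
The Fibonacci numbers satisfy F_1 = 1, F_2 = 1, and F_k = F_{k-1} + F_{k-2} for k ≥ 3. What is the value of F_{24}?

46368

Iterating the recurrence up to F_{16} = 987 and F_{15} = 610:
F_{17} = F_{16} + F_{15} = 987 + 610 = 1597
F_{18} = F_{17} + F_{16} = 1597 + 987 = 2584
F_{19} = F_{18} + F_{17} = 2584 + 1597 = 4181
F_{20} = F_{19} + F_{18} = 4181 + 2584 = 6765
F_{21} = F_{20} + F_{19} = 6765 + 4181 = 10946
F_{22} = F_{21} + F_{20} = 10946 + 6765 = 17711
F_{23} = F_{22} + F_{21} = 17711 + 10946 = 28657
F_{24} = F_{23} + F_{22} = 28657 + 17711 = 46368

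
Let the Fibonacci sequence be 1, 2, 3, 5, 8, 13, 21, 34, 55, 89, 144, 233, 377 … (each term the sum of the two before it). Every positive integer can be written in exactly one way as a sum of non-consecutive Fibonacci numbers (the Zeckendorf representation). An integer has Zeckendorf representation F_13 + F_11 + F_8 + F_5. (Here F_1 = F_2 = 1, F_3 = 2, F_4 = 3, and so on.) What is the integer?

F_13 + F_11 + F_8 + F_5 = 233 + 89 + 21 + 5 = 348.

348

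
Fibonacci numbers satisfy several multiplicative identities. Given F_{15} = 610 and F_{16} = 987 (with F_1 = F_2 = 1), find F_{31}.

1346269

By F_{2k+1} = F_k² + F_{k+1}²: F_{31} = 610² + 987² = 372100 + 974169 = 1346269.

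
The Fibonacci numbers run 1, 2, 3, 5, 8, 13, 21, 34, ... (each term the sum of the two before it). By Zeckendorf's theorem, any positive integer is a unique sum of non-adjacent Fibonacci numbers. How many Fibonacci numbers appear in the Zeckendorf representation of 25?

3

largest Fibonacci ≤ 25 is 21; 25 − 21 = 4
largest Fibonacci ≤ 4 is 3; 4 − 3 = 1
largest Fibonacci ≤ 1 is 1; 1 − 1 = 0
25 = 21 + 3 + 1, which has 3 terms.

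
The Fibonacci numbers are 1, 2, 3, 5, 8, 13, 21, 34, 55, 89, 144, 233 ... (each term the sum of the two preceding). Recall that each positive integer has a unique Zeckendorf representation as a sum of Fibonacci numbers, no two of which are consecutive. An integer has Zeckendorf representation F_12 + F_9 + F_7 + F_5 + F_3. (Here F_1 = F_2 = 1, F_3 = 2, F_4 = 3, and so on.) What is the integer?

F_12 + F_9 + F_7 + F_5 + F_3 = 144 + 34 + 13 + 5 + 2 = 198.

198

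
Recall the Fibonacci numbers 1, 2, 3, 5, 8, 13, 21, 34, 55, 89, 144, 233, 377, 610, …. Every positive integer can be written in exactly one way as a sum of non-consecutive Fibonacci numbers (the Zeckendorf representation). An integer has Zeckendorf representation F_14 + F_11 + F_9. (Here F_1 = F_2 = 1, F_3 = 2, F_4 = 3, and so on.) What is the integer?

F_14 + F_11 + F_9 = 377 + 89 + 34 = 500.

500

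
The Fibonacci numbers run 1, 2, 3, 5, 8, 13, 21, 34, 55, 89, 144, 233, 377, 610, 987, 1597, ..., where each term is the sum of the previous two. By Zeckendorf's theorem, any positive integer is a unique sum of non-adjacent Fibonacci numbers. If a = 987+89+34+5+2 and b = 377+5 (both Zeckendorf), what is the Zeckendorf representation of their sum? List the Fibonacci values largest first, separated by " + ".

987 + 377 + 89 + 34 + 8 + 3 + 1

The two numbers are 1117 and 382, so their sum is 1499.
Greedily peel off the largest Fibonacci term at each step:
largest Fibonacci ≤ 1499 is 987; 1499 − 987 = 512
largest Fibonacci ≤ 512 is 377; 512 − 377 = 135
largest Fibonacci ≤ 135 is 89; 135 − 89 = 46
largest Fibonacci ≤ 46 is 34; 46 − 34 = 12
largest Fibonacci ≤ 12 is 8; 12 − 8 = 4
largest Fibonacci ≤ 4 is 3; 4 − 3 = 1
largest Fibonacci ≤ 1 is 1; 1 − 1 = 0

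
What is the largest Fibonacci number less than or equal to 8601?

6765

6765 ≤ 8601 < 10946, so the largest Fibonacci number not exceeding 8601 is 6765.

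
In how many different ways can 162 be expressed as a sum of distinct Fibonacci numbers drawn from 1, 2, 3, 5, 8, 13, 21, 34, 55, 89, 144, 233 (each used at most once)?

162 = 144+13+5 = 144+13+3+2 = 89+55+13+5 = 144+8+5+3+2 = 89+55+13+3+2 = … (4 more), for 9 in all.

9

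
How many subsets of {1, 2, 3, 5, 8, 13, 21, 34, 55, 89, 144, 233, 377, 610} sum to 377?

Each representation comes from the Zeckendorf form by replacing some F_k with F_{k−1} + F_{k−2} where possible.
377 = 377 = 233+144 = 233+89+55 = … (4 more), for 7 in all.

7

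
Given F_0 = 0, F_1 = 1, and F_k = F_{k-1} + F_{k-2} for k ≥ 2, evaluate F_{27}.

196418

Iterating the recurrence up to F_{22} = 17711 and F_{21} = 10946:
F_{23} = F_{22} + F_{21} = 17711 + 10946 = 28657
F_{24} = F_{23} + F_{22} = 28657 + 17711 = 46368
F_{25} = F_{24} + F_{23} = 46368 + 28657 = 75025
F_{26} = F_{25} + F_{24} = 75025 + 46368 = 121393
F_{27} = F_{26} + F_{25} = 121393 + 75025 = 196418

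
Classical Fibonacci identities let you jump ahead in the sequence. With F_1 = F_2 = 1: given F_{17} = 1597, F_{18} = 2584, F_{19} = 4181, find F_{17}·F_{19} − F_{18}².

1

1597·4181 − 2584² = 6677057 − 6677056 = 1. (Cassini's identity: F_{k−1}F_{k+1} − F_k² = (−1)^k.)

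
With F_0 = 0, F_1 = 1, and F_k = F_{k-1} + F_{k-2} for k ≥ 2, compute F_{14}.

377

Iterating the recurrence up to F_{10} = 55 and F_{9} = 34:
F_{11} = F_{10} + F_{9} = 55 + 34 = 89
F_{12} = F_{11} + F_{10} = 89 + 55 = 144
F_{13} = F_{12} + F_{11} = 144 + 89 = 233
F_{14} = F_{13} + F_{12} = 233 + 144 = 377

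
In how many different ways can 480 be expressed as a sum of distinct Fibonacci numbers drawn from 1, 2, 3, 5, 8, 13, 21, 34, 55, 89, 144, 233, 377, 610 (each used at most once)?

16

480 = 377+89+13+1 = 377+89+8+5+1 = 377+55+34+13+1 = 233+144+89+13+1 = … (12 more), for 16 in all.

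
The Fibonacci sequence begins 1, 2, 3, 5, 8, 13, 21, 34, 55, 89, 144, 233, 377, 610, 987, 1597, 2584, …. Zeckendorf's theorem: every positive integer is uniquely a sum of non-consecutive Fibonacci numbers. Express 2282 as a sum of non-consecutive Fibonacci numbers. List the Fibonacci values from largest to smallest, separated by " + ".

take 1597 (≤ 2282); 2282 − 1597 = 685
take 610 (≤ 685); 685 − 610 = 75
take 55 (≤ 75); 75 − 55 = 20
take 13 (≤ 20); 20 − 13 = 7
take 5 (≤ 7); 7 − 5 = 2
take 2 (≤ 2); 2 − 2 = 0
So 2282 = 1597 + 610 + 55 + 13 + 5 + 2, with no two terms consecutive in the sequence.

1597 + 610 + 55 + 13 + 5 + 2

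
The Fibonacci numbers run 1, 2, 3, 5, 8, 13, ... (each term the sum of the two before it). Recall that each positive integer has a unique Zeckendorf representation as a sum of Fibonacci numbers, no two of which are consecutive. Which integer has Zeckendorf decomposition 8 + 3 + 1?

12

8 + 3 + 1 = 12.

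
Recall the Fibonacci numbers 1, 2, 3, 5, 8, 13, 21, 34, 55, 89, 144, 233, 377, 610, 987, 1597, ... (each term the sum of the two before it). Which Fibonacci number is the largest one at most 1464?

987 ≤ 1464 < 1597, so the largest Fibonacci number not exceeding 1464 is 987.

987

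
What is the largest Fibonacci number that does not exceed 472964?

317811 ≤ 472964 < 514229, so the largest Fibonacci number not exceeding 472964 is 317811.

317811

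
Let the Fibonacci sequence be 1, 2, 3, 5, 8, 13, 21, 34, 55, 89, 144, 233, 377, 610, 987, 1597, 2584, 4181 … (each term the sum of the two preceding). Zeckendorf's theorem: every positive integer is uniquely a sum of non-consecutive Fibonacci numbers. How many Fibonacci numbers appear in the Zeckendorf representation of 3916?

3916 − 2584 = 1332
1332 − 987 = 345
345 − 233 = 112
112 − 89 = 23
23 − 21 = 2
2 − 2 = 0
3916 = 2584 + 987 + 233 + 89 + 21 + 2, which has 6 terms.

6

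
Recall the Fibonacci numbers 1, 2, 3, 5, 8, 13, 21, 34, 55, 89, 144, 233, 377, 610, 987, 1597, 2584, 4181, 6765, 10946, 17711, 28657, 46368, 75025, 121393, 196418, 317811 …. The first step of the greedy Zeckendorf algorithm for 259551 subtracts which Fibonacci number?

196418

196418 ≤ 259551 < 317811, so the largest Fibonacci number not exceeding 259551 is 196418.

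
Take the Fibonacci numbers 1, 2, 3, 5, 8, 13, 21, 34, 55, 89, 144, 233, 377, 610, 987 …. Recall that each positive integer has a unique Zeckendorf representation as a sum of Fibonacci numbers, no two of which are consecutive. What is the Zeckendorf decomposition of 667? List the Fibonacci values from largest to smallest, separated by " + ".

610 + 55 + 2

Greedy algorithm:
610 ≤ 667 < 987, so take 610; remainder 57
55 ≤ 57 < 89, so take 55; remainder 2
2 ≤ 2 < 3, so take 2; remainder 0
So 667 = 610 + 55 + 2, with no two terms consecutive in the sequence.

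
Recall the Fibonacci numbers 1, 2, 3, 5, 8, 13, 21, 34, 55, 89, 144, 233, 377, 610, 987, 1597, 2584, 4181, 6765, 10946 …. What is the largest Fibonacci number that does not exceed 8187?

6765

6765 ≤ 8187 < 10946, so the largest Fibonacci number not exceeding 8187 is 6765.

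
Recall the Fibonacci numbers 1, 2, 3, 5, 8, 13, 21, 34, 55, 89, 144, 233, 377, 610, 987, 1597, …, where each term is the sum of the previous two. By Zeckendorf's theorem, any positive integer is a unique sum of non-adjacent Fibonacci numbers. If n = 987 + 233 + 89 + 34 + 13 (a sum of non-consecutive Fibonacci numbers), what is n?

1356

987 + 233 + 89 + 34 + 13 = 1356.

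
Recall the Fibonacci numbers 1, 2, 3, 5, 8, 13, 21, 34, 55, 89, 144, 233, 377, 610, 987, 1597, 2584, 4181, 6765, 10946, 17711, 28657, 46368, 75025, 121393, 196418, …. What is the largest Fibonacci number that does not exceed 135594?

121393

121393 ≤ 135594 < 196418, so the largest Fibonacci number not exceeding 135594 is 121393.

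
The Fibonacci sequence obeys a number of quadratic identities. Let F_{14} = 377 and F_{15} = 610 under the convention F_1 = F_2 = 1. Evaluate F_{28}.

317811

By the doubling identity F_{2k} = F_k(2F_{k+1} − F_k): F_{28} = 377·(2·610 − 377) = 377·843 = 317811.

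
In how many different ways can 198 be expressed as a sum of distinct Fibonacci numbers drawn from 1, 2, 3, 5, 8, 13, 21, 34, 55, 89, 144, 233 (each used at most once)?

Starting from the Zeckendorf form and repeatedly splitting a term F_k into F_{k−1} + F_{k−2} (when neither is already used) reaches every representation.
198 = 144+34+13+5+2 = 89+55+34+13+5+2 — 2 representations.

2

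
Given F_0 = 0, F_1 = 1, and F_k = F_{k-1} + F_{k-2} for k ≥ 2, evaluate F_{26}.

121393

Iterating the recurrence up to F_{21} = 10946 and F_{20} = 6765:
F_{22} = F_{21} + F_{20} = 10946 + 6765 = 17711
F_{23} = F_{22} + F_{21} = 17711 + 10946 = 28657
F_{24} = F_{23} + F_{22} = 28657 + 17711 = 46368
F_{25} = F_{24} + F_{23} = 46368 + 28657 = 75025
F_{26} = F_{25} + F_{24} = 75025 + 46368 = 121393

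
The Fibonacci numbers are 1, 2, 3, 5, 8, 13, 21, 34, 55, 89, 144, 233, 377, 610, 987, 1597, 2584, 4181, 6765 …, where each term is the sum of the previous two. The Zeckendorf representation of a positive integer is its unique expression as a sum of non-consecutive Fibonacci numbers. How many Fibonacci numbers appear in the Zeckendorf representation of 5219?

6

5219 − 4181 = 1038
1038 − 987 = 51
51 − 34 = 17
17 − 13 = 4
4 − 3 = 1
1 − 1 = 0
5219 = 4181 + 987 + 34 + 13 + 3 + 1, which has 6 terms.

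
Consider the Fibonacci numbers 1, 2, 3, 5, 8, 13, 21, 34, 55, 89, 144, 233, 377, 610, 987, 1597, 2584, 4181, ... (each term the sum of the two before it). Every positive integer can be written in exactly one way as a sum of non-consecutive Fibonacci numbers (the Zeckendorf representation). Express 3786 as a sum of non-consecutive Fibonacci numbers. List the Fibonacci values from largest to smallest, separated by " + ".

3786: greatest Fibonacci not exceeding it is 2584, leaving 1202
1202: greatest Fibonacci not exceeding it is 987, leaving 215
215: greatest Fibonacci not exceeding it is 144, leaving 71
71: greatest Fibonacci not exceeding it is 55, leaving 16
16: greatest Fibonacci not exceeding it is 13, leaving 3
3: greatest Fibonacci not exceeding it is 3, leaving 0
So 3786 = 2584 + 987 + 144 + 55 + 13 + 3, with no two terms consecutive in the sequence.

2584 + 987 + 144 + 55 + 13 + 3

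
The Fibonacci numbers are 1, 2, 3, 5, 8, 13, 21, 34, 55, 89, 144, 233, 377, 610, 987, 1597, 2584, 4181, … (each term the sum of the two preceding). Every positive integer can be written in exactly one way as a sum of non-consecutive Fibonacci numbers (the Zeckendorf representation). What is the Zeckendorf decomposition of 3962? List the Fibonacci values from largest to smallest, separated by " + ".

2584 + 987 + 377 + 13 + 1

Greedy algorithm:
subtract 2584 from 3962: 1378 remains
subtract 987 from 1378: 391 remains
subtract 377 from 391: 14 remains
subtract 13 from 14: 1 remains
subtract 1 from 1: 0 remains
So 3962 = 2584 + 987 + 377 + 13 + 1, with no two terms consecutive in the sequence.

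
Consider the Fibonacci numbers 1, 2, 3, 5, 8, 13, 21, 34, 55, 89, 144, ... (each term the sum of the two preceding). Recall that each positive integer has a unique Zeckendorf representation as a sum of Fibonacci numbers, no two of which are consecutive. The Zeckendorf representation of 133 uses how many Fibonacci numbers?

4

Greedy algorithm:
subtract 89 from 133: 44 remains
subtract 34 from 44: 10 remains
subtract 8 from 10: 2 remains
subtract 2 from 2: 0 remains
133 = 89 + 34 + 8 + 2, which has 4 terms.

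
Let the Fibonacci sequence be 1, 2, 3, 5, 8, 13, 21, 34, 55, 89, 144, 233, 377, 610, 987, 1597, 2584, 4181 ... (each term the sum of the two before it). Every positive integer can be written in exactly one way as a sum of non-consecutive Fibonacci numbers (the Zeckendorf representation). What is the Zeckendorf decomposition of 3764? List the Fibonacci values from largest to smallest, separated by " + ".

subtract 2584 from 3764: 1180 remains
subtract 987 from 1180: 193 remains
subtract 144 from 193: 49 remains
subtract 34 from 49: 15 remains
subtract 13 from 15: 2 remains
subtract 2 from 2: 0 remains
So 3764 = 2584 + 987 + 144 + 34 + 13 + 2, with no two terms consecutive in the sequence.

2584 + 987 + 144 + 34 + 13 + 2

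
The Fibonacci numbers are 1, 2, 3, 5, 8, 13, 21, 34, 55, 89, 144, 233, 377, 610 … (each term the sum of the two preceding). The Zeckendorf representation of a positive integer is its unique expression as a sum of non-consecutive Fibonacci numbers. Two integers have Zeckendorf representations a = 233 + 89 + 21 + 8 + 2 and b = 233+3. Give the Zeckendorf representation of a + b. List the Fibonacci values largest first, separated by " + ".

The two numbers are 353 and 236, so their sum is 589.
Repeatedly subtract the largest Fibonacci number that fits:
377 ≤ 589 < 610, so take 377; remainder 212
144 ≤ 212 < 233, so take 144; remainder 68
55 ≤ 68 < 89, so take 55; remainder 13
13 ≤ 13 < 21, so take 13; remainder 0

377 + 144 + 55 + 13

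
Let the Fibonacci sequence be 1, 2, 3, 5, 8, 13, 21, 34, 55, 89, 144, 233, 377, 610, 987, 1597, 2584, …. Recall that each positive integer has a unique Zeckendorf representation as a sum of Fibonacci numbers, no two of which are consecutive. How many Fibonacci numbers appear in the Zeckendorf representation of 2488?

largest Fibonacci ≤ 2488 is 1597; 2488 − 1597 = 891
largest Fibonacci ≤ 891 is 610; 891 − 610 = 281
largest Fibonacci ≤ 281 is 233; 281 − 233 = 48
largest Fibonacci ≤ 48 is 34; 48 − 34 = 14
largest Fibonacci ≤ 14 is 13; 14 − 13 = 1
largest Fibonacci ≤ 1 is 1; 1 − 1 = 0
2488 = 1597 + 610 + 233 + 34 + 13 + 1, which has 6 terms.

6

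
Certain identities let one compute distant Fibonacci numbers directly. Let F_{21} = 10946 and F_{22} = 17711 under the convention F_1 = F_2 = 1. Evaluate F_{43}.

433494437

By F_{2k+1} = F_k² + F_{k+1}²: F_{43} = 10946² + 17711² = 119814916 + 313679521 = 433494437.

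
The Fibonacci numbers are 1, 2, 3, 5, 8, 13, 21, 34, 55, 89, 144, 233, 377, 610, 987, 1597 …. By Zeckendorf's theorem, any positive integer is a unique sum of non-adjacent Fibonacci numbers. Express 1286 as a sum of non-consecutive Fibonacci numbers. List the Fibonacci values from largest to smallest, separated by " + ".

987 + 233 + 55 + 8 + 3

Greedy algorithm:
987 ≤ 1286 < 1597, so take 987; remainder 299
233 ≤ 299 < 377, so take 233; remainder 66
55 ≤ 66 < 89, so take 55; remainder 11
8 ≤ 11 < 13, so take 8; remainder 3
3 ≤ 3 < 5, so take 3; remainder 0
So 1286 = 987 + 233 + 55 + 8 + 3, with no two terms consecutive in the sequence.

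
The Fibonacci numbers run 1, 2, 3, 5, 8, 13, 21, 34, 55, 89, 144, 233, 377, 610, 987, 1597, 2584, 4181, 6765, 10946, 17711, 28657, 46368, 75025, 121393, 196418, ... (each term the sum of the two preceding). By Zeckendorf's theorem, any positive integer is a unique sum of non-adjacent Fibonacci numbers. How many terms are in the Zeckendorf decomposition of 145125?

Repeatedly subtract the largest Fibonacci number that fits:
largest Fibonacci ≤ 145125 is 121393; 145125 − 121393 = 23732
largest Fibonacci ≤ 23732 is 17711; 23732 − 17711 = 6021
largest Fibonacci ≤ 6021 is 4181; 6021 − 4181 = 1840
largest Fibonacci ≤ 1840 is 1597; 1840 − 1597 = 243
largest Fibonacci ≤ 243 is 233; 243 − 233 = 10
largest Fibonacci ≤ 10 is 8; 10 − 8 = 2
largest Fibonacci ≤ 2 is 2; 2 − 2 = 0
145125 = 121393 + 17711 + 4181 + 1597 + 233 + 8 + 2, which has 7 terms.

7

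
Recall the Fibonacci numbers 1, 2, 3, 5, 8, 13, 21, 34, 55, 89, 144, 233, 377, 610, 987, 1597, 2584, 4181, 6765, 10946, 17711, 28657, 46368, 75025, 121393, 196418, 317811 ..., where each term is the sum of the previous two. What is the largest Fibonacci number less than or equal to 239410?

196418

196418 ≤ 239410 < 317811, so the largest Fibonacci number not exceeding 239410 is 196418.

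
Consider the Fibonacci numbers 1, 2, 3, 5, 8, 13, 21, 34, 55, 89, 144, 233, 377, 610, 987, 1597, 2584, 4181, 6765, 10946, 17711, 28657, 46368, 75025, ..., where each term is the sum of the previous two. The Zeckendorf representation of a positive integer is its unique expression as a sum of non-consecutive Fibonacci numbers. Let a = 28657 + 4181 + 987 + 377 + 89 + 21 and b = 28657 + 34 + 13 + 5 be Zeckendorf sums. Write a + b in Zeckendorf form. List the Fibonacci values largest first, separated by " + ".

The two numbers are 34312 and 28709, so their sum is 63021.
take 46368 (≤ 63021); 63021 − 46368 = 16653
take 10946 (≤ 16653); 16653 − 10946 = 5707
take 4181 (≤ 5707); 5707 − 4181 = 1526
take 987 (≤ 1526); 1526 − 987 = 539
take 377 (≤ 539); 539 − 377 = 162
take 144 (≤ 162); 162 − 144 = 18
take 13 (≤ 18); 18 − 13 = 5
take 5 (≤ 5); 5 − 5 = 0

46368 + 10946 + 4181 + 987 + 377 + 144 + 13 + 5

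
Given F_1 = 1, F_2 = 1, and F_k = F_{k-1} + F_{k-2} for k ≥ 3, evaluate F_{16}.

Iterating the recurrence up to F_{10} = 55 and F_{9} = 34:
F_{11} = F_{10} + F_{9} = 55 + 34 = 89
F_{12} = F_{11} + F_{10} = 89 + 55 = 144
F_{13} = F_{12} + F_{11} = 144 + 89 = 233
F_{14} = F_{13} + F_{12} = 233 + 144 = 377
F_{15} = F_{14} + F_{13} = 377 + 233 = 610
F_{16} = F_{15} + F_{14} = 610 + 377 = 987

987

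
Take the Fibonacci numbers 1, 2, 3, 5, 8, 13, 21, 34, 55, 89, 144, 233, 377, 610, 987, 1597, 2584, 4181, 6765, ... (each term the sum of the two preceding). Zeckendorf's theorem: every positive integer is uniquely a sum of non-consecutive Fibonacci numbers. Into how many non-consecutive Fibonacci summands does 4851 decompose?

subtract 4181 from 4851: 670 remains
subtract 610 from 670: 60 remains
subtract 55 from 60: 5 remains
subtract 5 from 5: 0 remains
4851 = 4181 + 610 + 55 + 5, which has 4 terms.

4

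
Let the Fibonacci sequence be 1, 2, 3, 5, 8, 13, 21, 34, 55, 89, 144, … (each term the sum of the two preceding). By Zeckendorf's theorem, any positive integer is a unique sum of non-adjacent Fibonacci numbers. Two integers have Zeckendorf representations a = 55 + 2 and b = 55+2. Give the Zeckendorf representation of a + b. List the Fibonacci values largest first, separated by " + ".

89 + 21 + 3 + 1

The two numbers are 57 and 57, so their sum is 114.
114 − 89 = 25
25 − 21 = 4
4 − 3 = 1
1 − 1 = 0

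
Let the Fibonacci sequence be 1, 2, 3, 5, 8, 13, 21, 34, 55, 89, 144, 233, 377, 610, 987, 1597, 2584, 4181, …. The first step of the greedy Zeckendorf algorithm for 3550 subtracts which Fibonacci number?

2584 ≤ 3550 < 4181, so the largest Fibonacci number not exceeding 3550 is 2584.

2584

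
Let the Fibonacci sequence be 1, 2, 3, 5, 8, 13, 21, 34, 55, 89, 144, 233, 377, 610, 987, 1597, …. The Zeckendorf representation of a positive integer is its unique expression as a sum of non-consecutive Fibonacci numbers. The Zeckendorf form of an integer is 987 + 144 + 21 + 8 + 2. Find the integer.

1162

987 + 144 + 21 + 8 + 2 = 1162.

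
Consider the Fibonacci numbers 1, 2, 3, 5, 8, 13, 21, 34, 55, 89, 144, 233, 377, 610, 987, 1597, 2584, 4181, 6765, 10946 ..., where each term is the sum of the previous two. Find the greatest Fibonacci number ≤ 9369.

6765 ≤ 9369 < 10946, so the largest Fibonacci number not exceeding 9369 is 6765.

6765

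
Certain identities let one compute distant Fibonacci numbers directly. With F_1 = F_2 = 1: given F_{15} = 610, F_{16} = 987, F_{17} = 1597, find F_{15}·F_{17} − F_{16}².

610·1597 − 987² = 974170 − 974169 = 1. (Cassini's identity: F_{k−1}F_{k+1} − F_k² = (−1)^k.)

1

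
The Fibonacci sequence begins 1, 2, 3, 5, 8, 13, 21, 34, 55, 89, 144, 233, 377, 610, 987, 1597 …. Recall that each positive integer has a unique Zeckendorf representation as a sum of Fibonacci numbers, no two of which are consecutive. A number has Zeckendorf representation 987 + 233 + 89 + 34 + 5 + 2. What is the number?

1350

987 + 233 + 89 + 34 + 5 + 2 = 1350.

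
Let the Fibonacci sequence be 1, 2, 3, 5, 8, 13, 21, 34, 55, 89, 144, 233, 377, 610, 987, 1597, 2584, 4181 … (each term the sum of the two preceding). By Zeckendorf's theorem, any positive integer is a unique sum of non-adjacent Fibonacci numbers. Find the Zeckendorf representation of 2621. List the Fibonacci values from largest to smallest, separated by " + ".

largest Fibonacci ≤ 2621 is 2584; 2621 − 2584 = 37
largest Fibonacci ≤ 37 is 34; 37 − 34 = 3
largest Fibonacci ≤ 3 is 3; 3 − 3 = 0
So 2621 = 2584 + 34 + 3, with no two terms consecutive in the sequence.

2584 + 34 + 3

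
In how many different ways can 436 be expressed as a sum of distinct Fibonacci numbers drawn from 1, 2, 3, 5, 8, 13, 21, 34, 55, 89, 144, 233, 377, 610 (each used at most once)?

Starting from the Zeckendorf form and repeatedly splitting a term F_k into F_{k−1} + F_{k−2} (when neither is already used) reaches every representation.
436 = 377+55+3+1 = 377+34+21+3+1 = 233+144+55+3+1 = 377+34+13+8+3+1 = 233+144+34+21+3+1 = … (3 more), for 8 in all.

8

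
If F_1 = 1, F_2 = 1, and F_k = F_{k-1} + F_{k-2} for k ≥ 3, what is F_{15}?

610

Iterating the recurrence up to F_{9} = 34 and F_{8} = 21:
F_{10} = F_{9} + F_{8} = 34 + 21 = 55
F_{11} = F_{10} + F_{9} = 55 + 34 = 89
F_{12} = F_{11} + F_{10} = 89 + 55 = 144
F_{13} = F_{12} + F_{11} = 144 + 89 = 233
F_{14} = F_{13} + F_{12} = 233 + 144 = 377
F_{15} = F_{14} + F_{13} = 377 + 233 = 610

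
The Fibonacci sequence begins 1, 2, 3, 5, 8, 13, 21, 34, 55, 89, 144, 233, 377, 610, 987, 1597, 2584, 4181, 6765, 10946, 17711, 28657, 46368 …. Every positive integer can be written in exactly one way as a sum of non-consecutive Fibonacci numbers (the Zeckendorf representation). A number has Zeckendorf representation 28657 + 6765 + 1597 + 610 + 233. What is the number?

28657 + 6765 + 1597 + 610 + 233 = 37862.

37862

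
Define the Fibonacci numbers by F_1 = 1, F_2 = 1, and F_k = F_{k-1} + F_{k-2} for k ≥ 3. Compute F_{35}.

Iterating the recurrence up to F_{30} = 832040 and F_{29} = 514229:
F_{31} = F_{30} + F_{29} = 832040 + 514229 = 1346269
F_{32} = F_{31} + F_{30} = 1346269 + 832040 = 2178309
F_{33} = F_{32} + F_{31} = 2178309 + 1346269 = 3524578
F_{34} = F_{33} + F_{32} = 3524578 + 2178309 = 5702887
F_{35} = F_{34} + F_{33} = 5702887 + 3524578 = 9227465

9227465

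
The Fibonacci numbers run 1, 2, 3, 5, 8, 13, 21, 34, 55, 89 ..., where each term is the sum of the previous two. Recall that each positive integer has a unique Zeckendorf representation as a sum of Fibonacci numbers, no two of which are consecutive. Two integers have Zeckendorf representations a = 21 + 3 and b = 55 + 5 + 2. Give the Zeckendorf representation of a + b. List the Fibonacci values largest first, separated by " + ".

55 + 21 + 8 + 2

The two numbers are 24 and 62, so their sum is 86.
86 − 55 = 31
31 − 21 = 10
10 − 8 = 2
2 − 2 = 0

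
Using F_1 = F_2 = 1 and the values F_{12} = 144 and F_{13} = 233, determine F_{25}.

By F_{2k+1} = F_k² + F_{k+1}²: F_{25} = 144² + 233² = 20736 + 54289 = 75025.

75025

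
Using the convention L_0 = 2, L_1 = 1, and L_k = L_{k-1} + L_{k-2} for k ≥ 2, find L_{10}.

123

Iterating the recurrence up to L_{5} = 11 and L_{4} = 7:
L_{6} = L_{5} + L_{4} = 11 + 7 = 18
L_{7} = L_{6} + L_{5} = 18 + 11 = 29
L_{8} = L_{7} + L_{6} = 29 + 18 = 47
L_{9} = L_{8} + L_{7} = 47 + 29 = 76
L_{10} = L_{9} + L_{8} = 76 + 47 = 123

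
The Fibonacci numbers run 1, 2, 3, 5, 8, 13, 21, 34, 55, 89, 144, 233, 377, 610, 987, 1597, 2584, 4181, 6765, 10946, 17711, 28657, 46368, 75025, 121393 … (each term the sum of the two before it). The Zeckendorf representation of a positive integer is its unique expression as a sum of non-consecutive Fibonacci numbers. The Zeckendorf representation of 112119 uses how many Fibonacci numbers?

take 75025 (≤ 112119); 112119 − 75025 = 37094
take 28657 (≤ 37094); 37094 − 28657 = 8437
take 6765 (≤ 8437); 8437 − 6765 = 1672
take 1597 (≤ 1672); 1672 − 1597 = 75
take 55 (≤ 75); 75 − 55 = 20
take 13 (≤ 20); 20 − 13 = 7
take 5 (≤ 7); 7 − 5 = 2
take 2 (≤ 2); 2 − 2 = 0
112119 = 75025 + 28657 + 6765 + 1597 + 55 + 13 + 5 + 2, which has 8 terms.

8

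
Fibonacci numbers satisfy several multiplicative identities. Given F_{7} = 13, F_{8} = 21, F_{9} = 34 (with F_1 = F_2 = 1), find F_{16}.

987

By the addition formula F_{m+n} = F_m F_{n+1} + F_{m−1} F_n with m=8, n=8: F_{16} = 21·34 + 13·21 = 714 + 273 = 987.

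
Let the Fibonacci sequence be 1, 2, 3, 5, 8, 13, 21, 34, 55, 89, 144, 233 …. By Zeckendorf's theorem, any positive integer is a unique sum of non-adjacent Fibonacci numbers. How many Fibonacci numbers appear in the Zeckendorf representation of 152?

2

Repeatedly subtract the largest Fibonacci number that fits:
largest Fibonacci ≤ 152 is 144; 152 − 144 = 8
largest Fibonacci ≤ 8 is 8; 8 − 8 = 0
152 = 144 + 8, which has 2 terms.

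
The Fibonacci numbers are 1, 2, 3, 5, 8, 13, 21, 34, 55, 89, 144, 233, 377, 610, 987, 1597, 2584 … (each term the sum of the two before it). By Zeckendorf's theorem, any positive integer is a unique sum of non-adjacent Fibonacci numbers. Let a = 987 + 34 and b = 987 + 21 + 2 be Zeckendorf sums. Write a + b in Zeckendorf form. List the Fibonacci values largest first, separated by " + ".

1597 + 377 + 55 + 2

The two numbers are 1021 and 1010, so their sum is 2031.
largest Fibonacci ≤ 2031 is 1597; 2031 − 1597 = 434
largest Fibonacci ≤ 434 is 377; 434 − 377 = 57
largest Fibonacci ≤ 57 is 55; 57 − 55 = 2
largest Fibonacci ≤ 2 is 2; 2 − 2 = 0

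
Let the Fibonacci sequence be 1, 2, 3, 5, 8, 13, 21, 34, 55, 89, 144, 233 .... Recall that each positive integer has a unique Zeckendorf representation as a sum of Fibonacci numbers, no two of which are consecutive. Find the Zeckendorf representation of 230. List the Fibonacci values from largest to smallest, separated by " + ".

144 + 55 + 21 + 8 + 2

Repeatedly subtract the largest Fibonacci number that fits:
subtract 144 from 230: 86 remains
subtract 55 from 86: 31 remains
subtract 21 from 31: 10 remains
subtract 8 from 10: 2 remains
subtract 2 from 2: 0 remains
So 230 = 144 + 55 + 21 + 8 + 2, with no two terms consecutive in the sequence.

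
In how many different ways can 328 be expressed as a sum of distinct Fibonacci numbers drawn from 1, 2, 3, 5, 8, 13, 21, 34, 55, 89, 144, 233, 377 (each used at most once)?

12

328 = 233+89+5+1 = 233+89+3+2+1 = 233+55+34+5+1 = … (9 more), for 12 in all.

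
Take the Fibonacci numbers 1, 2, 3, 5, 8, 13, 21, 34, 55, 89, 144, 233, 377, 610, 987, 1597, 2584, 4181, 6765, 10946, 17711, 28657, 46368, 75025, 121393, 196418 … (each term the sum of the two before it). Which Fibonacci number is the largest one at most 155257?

121393

121393 ≤ 155257 < 196418, so the largest Fibonacci number not exceeding 155257 is 121393.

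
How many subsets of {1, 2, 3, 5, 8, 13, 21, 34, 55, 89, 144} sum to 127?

5

Each representation comes from the Zeckendorf form by replacing some F_k with F_{k−1} + F_{k−2} where possible.
127 = 89+34+3+1 = 89+21+13+3+1 = 89+21+8+5+3+1 = 55+34+21+13+3+1 = … (1 more), for 5 in all.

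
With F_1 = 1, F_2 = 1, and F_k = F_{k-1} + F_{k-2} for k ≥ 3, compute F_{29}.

514229

Iterating the recurrence up to F_{21} = 10946 and F_{20} = 6765:
F_{22} = F_{21} + F_{20} = 10946 + 6765 = 17711
F_{23} = F_{22} + F_{21} = 17711 + 10946 = 28657
F_{24} = F_{23} + F_{22} = 28657 + 17711 = 46368
F_{25} = F_{24} + F_{23} = 46368 + 28657 = 75025
F_{26} = F_{25} + F_{24} = 75025 + 46368 = 121393
F_{27} = F_{26} + F_{25} = 121393 + 75025 = 196418
F_{28} = F_{27} + F_{26} = 196418 + 121393 = 317811
F_{29} = F_{28} + F_{27} = 317811 + 196418 = 514229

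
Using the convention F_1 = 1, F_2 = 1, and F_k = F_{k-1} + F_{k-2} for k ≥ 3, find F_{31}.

Iterating the recurrence up to F_{23} = 28657 and F_{22} = 17711:
F_{24} = F_{23} + F_{22} = 28657 + 17711 = 46368
F_{25} = F_{24} + F_{23} = 46368 + 28657 = 75025
F_{26} = F_{25} + F_{24} = 75025 + 46368 = 121393
F_{27} = F_{26} + F_{25} = 121393 + 75025 = 196418
F_{28} = F_{27} + F_{26} = 196418 + 121393 = 317811
F_{29} = F_{28} + F_{27} = 317811 + 196418 = 514229
F_{30} = F_{29} + F_{28} = 514229 + 317811 = 832040
F_{31} = F_{30} + F_{29} = 832040 + 514229 = 1346269

1346269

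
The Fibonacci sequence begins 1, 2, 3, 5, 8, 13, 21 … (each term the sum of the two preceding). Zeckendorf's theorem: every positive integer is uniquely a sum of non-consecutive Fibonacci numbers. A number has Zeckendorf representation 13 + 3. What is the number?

16

13 + 3 = 16.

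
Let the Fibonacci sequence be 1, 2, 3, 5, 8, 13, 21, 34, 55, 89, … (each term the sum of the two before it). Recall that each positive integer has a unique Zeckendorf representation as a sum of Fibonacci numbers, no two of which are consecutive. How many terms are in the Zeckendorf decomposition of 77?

3

77: greatest Fibonacci not exceeding it is 55, leaving 22
22: greatest Fibonacci not exceeding it is 21, leaving 1
1: greatest Fibonacci not exceeding it is 1, leaving 0
77 = 55 + 21 + 1, which has 3 terms.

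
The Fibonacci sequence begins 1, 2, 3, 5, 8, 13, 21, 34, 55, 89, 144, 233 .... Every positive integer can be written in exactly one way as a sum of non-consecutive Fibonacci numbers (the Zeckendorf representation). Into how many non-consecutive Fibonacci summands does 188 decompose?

4

largest Fibonacci ≤ 188 is 144; 188 − 144 = 44
largest Fibonacci ≤ 44 is 34; 44 − 34 = 10
largest Fibonacci ≤ 10 is 8; 10 − 8 = 2
largest Fibonacci ≤ 2 is 2; 2 − 2 = 0
188 = 144 + 34 + 8 + 2, which has 4 terms.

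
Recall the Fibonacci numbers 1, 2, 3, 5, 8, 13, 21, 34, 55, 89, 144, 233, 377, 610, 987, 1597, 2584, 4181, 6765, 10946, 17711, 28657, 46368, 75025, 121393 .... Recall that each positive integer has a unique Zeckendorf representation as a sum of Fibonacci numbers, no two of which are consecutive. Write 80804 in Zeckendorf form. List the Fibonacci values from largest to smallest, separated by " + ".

75025 + 4181 + 1597 + 1

take 75025 (≤ 80804); 80804 − 75025 = 5779
take 4181 (≤ 5779); 5779 − 4181 = 1598
take 1597 (≤ 1598); 1598 − 1597 = 1
take 1 (≤ 1); 1 − 1 = 0
So 80804 = 75025 + 4181 + 1597 + 1, with no two terms consecutive in the sequence.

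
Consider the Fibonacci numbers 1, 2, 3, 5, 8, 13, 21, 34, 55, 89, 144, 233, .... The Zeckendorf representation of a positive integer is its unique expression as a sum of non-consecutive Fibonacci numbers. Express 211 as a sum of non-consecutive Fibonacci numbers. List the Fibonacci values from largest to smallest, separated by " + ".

Greedy algorithm:
largest Fibonacci ≤ 211 is 144; 211 − 144 = 67
largest Fibonacci ≤ 67 is 55; 67 − 55 = 12
largest Fibonacci ≤ 12 is 8; 12 − 8 = 4
largest Fibonacci ≤ 4 is 3; 4 − 3 = 1
largest Fibonacci ≤ 1 is 1; 1 − 1 = 0
So 211 = 144 + 55 + 8 + 3 + 1, with no two terms consecutive in the sequence.

144 + 55 + 8 + 3 + 1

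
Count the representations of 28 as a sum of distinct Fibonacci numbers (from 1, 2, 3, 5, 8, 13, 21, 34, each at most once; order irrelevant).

2

Each representation comes from the Zeckendorf form by replacing some F_k with F_{k−1} + F_{k−2} where possible.
28 = 21+5+2 = 13+8+5+2 — 2 representations.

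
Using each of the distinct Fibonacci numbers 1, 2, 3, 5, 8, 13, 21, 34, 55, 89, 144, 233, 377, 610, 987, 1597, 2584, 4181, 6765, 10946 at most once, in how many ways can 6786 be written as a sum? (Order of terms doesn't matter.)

27

6786 = 6765+21 = 6765+13+8 = 4181+2584+21 = 6765+13+5+3 = … (23 more), for 27 in all.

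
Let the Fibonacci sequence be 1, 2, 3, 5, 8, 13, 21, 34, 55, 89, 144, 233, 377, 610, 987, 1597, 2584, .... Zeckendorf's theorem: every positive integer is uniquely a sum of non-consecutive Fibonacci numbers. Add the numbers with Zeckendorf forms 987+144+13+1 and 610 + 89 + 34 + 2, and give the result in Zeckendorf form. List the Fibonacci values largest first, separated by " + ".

The two numbers are 1145 and 735, so their sum is 1880.
Greedy algorithm:
subtract 1597 from 1880: 283 remains
subtract 233 from 283: 50 remains
subtract 34 from 50: 16 remains
subtract 13 from 16: 3 remains
subtract 3 from 3: 0 remains

1597 + 233 + 34 + 13 + 3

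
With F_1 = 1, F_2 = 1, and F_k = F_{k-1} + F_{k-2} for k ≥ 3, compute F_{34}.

Iterating the recurrence up to F_{28} = 317811 and F_{27} = 196418:
F_{29} = F_{28} + F_{27} = 317811 + 196418 = 514229
F_{30} = F_{29} + F_{28} = 514229 + 317811 = 832040
F_{31} = F_{30} + F_{29} = 832040 + 514229 = 1346269
F_{32} = F_{31} + F_{30} = 1346269 + 832040 = 2178309
F_{33} = F_{32} + F_{31} = 2178309 + 1346269 = 3524578
F_{34} = F_{33} + F_{32} = 3524578 + 2178309 = 5702887

5702887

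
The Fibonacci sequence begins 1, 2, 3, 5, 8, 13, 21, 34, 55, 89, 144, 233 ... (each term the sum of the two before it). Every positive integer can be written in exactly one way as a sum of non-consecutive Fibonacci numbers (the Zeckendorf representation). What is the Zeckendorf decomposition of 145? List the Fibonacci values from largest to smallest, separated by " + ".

Greedy algorithm:
145 − 144 = 1
1 − 1 = 0
So 145 = 144 + 1, with no two terms consecutive in the sequence.

144 + 1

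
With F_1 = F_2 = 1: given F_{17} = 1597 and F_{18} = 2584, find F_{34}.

By the doubling identity F_{2k} = F_k(2F_{k+1} − F_k): F_{34} = 1597·(2·2584 − 1597) = 1597·3571 = 5702887.

5702887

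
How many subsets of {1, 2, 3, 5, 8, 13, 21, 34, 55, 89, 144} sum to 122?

122 = 89+21+8+3+1 = 55+34+21+8+3+1 — 2 representations.

2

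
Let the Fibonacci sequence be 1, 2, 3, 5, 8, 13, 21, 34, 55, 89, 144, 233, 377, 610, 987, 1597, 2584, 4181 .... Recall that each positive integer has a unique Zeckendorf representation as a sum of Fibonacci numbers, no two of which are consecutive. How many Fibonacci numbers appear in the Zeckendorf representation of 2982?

3

Repeatedly subtract the largest Fibonacci number that fits:
take 2584 (≤ 2982); 2982 − 2584 = 398
take 377 (≤ 398); 398 − 377 = 21
take 21 (≤ 21); 21 − 21 = 0
2982 = 2584 + 377 + 21, which has 3 terms.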